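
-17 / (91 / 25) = -425 / 91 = -4.67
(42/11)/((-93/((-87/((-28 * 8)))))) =-87/5456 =-0.02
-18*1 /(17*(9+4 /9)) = -162 /1445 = -0.11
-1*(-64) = 64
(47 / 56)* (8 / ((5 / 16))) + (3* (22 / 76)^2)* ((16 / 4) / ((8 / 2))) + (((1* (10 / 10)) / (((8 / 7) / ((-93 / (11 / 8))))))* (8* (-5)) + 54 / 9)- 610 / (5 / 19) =42812843 / 555940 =77.01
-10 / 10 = -1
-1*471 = -471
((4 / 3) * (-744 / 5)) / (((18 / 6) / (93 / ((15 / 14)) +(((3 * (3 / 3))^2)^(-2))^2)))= -2824699168 / 492075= -5740.38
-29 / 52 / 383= -0.00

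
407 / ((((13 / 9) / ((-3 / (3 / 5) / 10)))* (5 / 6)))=-10989 / 65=-169.06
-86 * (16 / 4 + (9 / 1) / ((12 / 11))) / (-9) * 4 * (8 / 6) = 16856 / 27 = 624.30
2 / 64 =1 / 32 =0.03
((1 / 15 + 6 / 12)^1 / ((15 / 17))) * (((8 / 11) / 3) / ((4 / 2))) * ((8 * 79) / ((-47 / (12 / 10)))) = -730592 / 581625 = -1.26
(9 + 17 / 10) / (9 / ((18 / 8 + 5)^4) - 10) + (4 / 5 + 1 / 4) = -719377 / 35352530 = -0.02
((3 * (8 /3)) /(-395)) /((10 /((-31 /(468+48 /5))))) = 31 /235815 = 0.00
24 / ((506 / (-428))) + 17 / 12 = -18.88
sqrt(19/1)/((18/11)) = 11 * sqrt(19)/18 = 2.66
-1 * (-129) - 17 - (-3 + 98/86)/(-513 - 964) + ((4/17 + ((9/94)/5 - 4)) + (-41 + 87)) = 78276223723/507452890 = 154.25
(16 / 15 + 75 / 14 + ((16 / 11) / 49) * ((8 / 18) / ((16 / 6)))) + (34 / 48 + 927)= 60419987 / 64680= 934.14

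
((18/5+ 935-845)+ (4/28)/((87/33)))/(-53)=-95059/53795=-1.77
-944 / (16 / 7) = -413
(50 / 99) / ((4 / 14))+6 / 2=472 / 99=4.77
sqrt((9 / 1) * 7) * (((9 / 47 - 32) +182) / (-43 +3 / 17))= -27693 * sqrt(7) / 2632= -27.84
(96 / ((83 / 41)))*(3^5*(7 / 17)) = 6695136 / 1411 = 4744.96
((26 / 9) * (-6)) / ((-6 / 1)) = 26 / 9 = 2.89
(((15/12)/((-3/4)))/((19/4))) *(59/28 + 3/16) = -1285/1596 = -0.81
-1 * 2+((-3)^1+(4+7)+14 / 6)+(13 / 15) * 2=151 / 15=10.07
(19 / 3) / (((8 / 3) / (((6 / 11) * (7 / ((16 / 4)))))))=399 / 176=2.27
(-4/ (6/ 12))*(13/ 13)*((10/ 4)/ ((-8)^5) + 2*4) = -524283/ 8192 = -64.00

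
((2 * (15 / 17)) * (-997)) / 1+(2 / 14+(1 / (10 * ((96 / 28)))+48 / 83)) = -4168871741 / 2370480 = -1758.66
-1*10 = -10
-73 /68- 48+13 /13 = -3269 /68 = -48.07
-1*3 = -3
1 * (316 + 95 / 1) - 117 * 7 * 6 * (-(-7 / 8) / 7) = -813 / 4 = -203.25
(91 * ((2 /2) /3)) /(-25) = -91 /75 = -1.21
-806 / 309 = -2.61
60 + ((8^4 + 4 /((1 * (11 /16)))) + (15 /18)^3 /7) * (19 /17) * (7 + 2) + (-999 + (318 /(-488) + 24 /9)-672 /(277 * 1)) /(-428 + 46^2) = 6170763384821225 /149341904096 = 41319.70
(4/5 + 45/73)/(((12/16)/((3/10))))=1034/1825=0.57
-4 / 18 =-2 / 9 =-0.22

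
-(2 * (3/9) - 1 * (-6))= -20/3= -6.67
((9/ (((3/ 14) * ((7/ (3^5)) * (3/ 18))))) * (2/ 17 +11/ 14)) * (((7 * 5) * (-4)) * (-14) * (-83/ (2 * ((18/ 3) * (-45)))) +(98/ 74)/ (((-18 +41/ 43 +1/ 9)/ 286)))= 4542942693870/ 2061233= 2203992.80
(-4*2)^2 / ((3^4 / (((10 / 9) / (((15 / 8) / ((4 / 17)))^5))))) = 0.00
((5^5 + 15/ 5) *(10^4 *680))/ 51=1251200000/ 3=417066666.67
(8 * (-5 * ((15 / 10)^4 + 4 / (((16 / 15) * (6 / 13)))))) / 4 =-1055 / 8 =-131.88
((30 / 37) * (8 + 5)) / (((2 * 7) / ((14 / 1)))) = 390 / 37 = 10.54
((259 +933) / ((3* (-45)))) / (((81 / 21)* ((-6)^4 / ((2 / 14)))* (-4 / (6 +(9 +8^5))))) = 4884667 / 2361960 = 2.07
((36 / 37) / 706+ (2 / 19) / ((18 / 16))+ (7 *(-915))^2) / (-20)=-2051201.25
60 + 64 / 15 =64.27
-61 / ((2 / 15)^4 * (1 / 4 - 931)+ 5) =-1029375 / 79411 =-12.96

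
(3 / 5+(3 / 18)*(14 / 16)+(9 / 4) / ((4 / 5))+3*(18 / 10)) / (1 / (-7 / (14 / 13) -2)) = -3655 / 48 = -76.15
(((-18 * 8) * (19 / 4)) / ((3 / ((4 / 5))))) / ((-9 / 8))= 2432 / 15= 162.13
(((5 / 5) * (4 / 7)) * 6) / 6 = 4 / 7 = 0.57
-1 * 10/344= -5/172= -0.03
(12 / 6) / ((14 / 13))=13 / 7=1.86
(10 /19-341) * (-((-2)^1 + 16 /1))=90566 /19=4766.63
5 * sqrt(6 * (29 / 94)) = 5 * sqrt(4089) / 47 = 6.80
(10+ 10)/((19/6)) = 120/19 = 6.32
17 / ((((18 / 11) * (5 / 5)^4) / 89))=16643 / 18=924.61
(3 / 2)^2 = 9 / 4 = 2.25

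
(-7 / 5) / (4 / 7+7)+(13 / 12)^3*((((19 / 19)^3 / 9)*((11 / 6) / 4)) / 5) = -17008301 / 98910720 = -0.17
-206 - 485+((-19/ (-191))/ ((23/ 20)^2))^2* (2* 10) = -7053180549011/ 10208879521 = -690.89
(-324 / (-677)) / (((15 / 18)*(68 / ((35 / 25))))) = 3402 / 287725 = 0.01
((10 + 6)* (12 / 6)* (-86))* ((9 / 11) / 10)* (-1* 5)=12384 / 11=1125.82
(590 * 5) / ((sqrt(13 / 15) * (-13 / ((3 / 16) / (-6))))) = 1475 * sqrt(195) / 2704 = 7.62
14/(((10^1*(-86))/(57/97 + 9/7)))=-636/20855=-0.03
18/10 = 1.80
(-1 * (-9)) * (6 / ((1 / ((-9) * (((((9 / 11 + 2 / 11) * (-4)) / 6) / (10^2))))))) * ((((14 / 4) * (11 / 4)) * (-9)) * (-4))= 56133 / 50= 1122.66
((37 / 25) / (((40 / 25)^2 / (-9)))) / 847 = -333 / 54208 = -0.01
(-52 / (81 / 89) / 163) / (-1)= 0.35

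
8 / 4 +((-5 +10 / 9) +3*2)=37 / 9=4.11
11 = 11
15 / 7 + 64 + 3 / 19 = 8818 / 133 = 66.30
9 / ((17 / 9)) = 81 / 17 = 4.76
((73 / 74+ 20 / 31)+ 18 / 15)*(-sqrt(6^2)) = -97437 / 5735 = -16.99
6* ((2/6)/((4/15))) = 15/2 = 7.50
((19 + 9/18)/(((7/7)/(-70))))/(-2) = 1365/2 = 682.50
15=15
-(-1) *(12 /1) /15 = 4 /5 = 0.80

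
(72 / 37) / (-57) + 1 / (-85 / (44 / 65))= -163532 / 3884075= -0.04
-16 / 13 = -1.23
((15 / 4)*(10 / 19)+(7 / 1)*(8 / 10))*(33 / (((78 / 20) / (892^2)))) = 12594565456 / 247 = 50990143.55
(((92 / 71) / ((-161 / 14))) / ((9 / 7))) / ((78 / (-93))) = 868 / 8307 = 0.10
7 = 7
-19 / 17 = -1.12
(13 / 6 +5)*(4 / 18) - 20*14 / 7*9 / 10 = -929 / 27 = -34.41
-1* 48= -48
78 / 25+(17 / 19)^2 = 35383 / 9025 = 3.92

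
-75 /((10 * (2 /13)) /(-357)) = 69615 /4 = 17403.75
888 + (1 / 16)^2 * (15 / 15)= 888.00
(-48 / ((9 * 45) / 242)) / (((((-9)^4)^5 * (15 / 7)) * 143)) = -2464 / 320050543209673650686325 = -0.00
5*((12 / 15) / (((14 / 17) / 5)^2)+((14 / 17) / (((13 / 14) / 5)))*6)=3037325 / 10829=280.48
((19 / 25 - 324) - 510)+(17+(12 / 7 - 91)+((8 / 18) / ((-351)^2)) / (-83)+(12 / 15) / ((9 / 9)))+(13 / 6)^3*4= -864.04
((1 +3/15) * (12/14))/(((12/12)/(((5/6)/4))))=3/14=0.21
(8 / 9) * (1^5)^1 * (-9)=-8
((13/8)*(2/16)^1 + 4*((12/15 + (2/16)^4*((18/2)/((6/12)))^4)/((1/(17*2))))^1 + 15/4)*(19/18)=2430841/640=3798.19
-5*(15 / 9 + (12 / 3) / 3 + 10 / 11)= -215 / 11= -19.55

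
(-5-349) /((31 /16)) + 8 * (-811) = -206792 /31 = -6670.71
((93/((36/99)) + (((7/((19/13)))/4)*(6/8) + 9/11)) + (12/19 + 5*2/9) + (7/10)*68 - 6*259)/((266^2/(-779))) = 7694769997/560387520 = 13.73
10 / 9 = 1.11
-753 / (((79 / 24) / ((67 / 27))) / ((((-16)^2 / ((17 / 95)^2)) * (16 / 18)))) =-2486655795200 / 616437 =-4033917.16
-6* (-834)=5004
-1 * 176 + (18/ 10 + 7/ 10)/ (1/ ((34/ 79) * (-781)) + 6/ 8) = -172.65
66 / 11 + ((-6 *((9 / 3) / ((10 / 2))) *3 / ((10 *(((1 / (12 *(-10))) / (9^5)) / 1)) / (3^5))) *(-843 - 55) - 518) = -8349686381488 / 5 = -1669937276297.60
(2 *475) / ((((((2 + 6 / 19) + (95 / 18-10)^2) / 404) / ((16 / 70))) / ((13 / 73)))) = 49143594240 / 77432341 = 634.66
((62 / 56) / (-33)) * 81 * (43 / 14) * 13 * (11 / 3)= -155961 / 392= -397.86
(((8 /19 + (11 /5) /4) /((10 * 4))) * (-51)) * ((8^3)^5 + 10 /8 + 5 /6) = -2648538793359074457 /60800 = -43561493311826.88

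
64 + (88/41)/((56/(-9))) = 18269/287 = 63.66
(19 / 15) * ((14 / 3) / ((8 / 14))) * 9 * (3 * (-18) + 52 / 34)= -415226 / 85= -4885.01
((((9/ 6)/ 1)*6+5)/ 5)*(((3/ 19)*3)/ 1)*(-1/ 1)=-126/ 95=-1.33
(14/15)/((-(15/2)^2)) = -56/3375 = -0.02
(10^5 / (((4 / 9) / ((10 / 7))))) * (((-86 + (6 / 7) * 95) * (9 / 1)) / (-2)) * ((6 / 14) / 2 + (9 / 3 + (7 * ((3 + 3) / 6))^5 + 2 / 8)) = 38126133000000 / 343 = 111154906705.54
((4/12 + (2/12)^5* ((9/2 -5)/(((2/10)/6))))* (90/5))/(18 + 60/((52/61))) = 11167/165456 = 0.07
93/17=5.47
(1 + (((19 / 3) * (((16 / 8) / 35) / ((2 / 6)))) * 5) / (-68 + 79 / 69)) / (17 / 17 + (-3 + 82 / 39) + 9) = 1157091 / 11463305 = 0.10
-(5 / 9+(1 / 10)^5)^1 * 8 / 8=-500009 / 900000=-0.56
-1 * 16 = -16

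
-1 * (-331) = 331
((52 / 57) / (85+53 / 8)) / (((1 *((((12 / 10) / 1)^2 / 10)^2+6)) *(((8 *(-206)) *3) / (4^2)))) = -0.00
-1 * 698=-698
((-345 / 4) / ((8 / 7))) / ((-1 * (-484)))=-2415 / 15488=-0.16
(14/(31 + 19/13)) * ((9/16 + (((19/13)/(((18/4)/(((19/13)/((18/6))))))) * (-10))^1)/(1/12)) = -521171/98748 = -5.28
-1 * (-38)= 38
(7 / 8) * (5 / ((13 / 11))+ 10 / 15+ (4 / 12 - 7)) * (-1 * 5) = 805 / 104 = 7.74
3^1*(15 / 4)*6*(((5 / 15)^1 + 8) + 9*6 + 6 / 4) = 17235 / 4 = 4308.75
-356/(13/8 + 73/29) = -82592/961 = -85.94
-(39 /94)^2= -1521 /8836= -0.17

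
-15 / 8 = -1.88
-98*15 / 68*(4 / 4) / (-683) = 0.03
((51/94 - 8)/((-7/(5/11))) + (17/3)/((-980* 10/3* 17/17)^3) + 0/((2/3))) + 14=7047981835920899/486596264000000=14.48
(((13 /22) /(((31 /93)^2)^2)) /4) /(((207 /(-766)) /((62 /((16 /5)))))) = -6945705 /8096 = -857.92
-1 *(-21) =21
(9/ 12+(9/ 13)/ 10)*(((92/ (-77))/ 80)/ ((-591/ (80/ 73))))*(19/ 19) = 1633/ 71976905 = 0.00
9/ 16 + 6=105/ 16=6.56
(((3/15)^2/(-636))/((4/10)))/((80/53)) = -1/9600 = -0.00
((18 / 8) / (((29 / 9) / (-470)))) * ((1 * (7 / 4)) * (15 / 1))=-8614.98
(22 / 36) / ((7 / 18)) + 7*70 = 3441 / 7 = 491.57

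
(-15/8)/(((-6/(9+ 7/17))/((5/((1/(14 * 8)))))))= 28000/17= 1647.06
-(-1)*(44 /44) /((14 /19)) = 19 /14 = 1.36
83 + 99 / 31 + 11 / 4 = 11029 / 124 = 88.94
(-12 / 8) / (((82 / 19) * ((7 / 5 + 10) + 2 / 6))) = -855 / 28864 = -0.03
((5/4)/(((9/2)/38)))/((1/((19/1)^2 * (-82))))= -2812190/9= -312465.56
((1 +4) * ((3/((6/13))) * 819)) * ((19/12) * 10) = 1685775/4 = 421443.75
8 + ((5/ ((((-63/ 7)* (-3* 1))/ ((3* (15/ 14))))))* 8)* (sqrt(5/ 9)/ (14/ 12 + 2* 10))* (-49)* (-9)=8 + 4200* sqrt(5)/ 127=81.95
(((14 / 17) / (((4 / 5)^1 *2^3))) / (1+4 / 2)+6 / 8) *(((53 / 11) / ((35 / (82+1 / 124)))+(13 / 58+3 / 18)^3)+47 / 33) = 259806077437217 / 25652537507520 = 10.13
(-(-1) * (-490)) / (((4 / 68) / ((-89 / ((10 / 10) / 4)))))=2965480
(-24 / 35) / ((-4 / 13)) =78 / 35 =2.23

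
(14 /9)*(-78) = -364 /3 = -121.33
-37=-37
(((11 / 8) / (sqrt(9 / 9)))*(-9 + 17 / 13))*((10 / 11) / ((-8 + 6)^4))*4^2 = -125 / 13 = -9.62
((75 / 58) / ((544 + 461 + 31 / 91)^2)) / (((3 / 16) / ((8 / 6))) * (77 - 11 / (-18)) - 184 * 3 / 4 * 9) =-9937200 / 9561931447721759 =-0.00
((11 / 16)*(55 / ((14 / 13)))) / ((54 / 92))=180895 / 3024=59.82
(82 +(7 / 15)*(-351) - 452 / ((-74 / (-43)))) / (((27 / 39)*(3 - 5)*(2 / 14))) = 1932931 / 1110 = 1741.38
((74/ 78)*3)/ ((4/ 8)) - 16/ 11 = 606/ 143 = 4.24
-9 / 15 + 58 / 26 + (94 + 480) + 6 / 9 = 112378 / 195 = 576.30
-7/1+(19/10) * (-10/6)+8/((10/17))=3.43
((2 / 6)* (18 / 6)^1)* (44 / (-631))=-44 / 631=-0.07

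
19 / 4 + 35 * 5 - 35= 579 / 4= 144.75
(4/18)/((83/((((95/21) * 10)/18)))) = 950/141183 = 0.01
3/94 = 0.03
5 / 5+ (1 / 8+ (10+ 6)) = 137 / 8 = 17.12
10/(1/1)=10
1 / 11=0.09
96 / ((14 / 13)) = 624 / 7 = 89.14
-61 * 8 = -488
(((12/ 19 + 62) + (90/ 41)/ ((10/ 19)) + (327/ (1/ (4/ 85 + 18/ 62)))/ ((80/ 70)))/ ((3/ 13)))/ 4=176.95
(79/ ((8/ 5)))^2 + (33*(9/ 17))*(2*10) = 3032585/ 1088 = 2787.30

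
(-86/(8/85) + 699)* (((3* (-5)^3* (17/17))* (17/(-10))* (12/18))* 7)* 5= -12777625/4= -3194406.25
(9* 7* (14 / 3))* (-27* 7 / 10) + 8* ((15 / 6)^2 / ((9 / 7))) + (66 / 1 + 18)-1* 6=-5439.71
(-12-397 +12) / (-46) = 397 / 46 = 8.63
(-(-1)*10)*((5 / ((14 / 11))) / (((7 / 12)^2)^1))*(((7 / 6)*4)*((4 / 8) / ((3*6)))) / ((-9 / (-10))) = 22000 / 1323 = 16.63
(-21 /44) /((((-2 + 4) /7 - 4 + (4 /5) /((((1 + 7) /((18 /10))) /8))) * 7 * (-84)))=-0.00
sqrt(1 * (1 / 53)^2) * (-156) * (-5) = 780 / 53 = 14.72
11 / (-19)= -11 / 19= -0.58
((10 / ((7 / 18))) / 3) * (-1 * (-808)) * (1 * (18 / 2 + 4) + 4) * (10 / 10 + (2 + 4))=824160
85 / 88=0.97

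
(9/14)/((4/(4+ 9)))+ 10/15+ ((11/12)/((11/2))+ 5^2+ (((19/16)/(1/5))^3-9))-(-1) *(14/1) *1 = 20836747/86016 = 242.24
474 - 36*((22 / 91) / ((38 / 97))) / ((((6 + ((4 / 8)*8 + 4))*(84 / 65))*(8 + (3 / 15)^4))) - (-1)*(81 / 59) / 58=8808312950413 / 18588028529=473.87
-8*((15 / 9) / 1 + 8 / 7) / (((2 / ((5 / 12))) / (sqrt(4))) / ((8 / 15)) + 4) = -944 / 357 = -2.64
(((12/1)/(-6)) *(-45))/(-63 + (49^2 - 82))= 15/376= 0.04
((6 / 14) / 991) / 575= 3 / 3988775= 0.00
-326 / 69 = -4.72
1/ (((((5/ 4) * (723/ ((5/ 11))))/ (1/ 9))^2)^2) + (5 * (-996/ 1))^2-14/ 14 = 650957500737216546068125615/ 26247864025785091041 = 24800399.00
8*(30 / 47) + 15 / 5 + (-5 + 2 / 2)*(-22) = 4517 / 47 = 96.11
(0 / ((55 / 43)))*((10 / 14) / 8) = 0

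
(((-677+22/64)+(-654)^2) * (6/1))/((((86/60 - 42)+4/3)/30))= -9224049825/4708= -1959228.93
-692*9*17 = -105876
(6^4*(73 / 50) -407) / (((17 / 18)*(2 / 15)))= 1002483 / 85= 11793.92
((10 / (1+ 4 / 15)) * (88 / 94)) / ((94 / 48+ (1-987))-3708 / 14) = -221760 / 37472959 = -0.01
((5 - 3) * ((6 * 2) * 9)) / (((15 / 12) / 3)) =2592 / 5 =518.40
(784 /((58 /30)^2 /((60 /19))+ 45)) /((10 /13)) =13759200 /623479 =22.07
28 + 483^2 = 233317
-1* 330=-330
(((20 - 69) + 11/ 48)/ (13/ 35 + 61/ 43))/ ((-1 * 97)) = 3523205/ 12543264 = 0.28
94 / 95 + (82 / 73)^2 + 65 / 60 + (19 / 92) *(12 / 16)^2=7714574431 / 2235622080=3.45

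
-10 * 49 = -490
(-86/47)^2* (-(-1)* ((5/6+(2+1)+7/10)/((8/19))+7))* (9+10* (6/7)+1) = 51246884/46389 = 1104.72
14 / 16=7 / 8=0.88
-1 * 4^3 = -64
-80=-80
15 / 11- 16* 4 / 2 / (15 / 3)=-277 / 55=-5.04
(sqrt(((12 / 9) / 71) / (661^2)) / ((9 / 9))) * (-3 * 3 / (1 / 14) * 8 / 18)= -112 * sqrt(213) / 140793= -0.01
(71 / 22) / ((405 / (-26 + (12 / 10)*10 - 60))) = -2627 / 4455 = -0.59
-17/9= -1.89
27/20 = 1.35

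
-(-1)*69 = 69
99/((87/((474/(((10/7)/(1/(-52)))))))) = -7.26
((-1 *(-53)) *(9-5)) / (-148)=-53 / 37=-1.43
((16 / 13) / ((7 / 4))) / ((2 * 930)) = 16 / 42315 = 0.00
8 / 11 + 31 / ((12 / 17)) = 5893 / 132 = 44.64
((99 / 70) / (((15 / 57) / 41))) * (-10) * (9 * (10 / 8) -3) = -2544993 / 140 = -18178.52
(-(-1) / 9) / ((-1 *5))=-1 / 45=-0.02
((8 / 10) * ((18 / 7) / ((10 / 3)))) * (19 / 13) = 2052 / 2275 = 0.90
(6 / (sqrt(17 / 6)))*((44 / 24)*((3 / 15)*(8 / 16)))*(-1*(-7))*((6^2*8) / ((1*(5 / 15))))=33264*sqrt(102) / 85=3952.35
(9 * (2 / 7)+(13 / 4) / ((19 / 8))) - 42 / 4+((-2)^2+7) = 1181 / 266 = 4.44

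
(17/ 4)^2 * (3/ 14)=3.87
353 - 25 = 328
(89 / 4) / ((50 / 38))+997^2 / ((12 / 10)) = 248507323 / 300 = 828357.74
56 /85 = 0.66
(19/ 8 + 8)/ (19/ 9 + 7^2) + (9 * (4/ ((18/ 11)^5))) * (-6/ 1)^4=1185395867/ 298080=3976.77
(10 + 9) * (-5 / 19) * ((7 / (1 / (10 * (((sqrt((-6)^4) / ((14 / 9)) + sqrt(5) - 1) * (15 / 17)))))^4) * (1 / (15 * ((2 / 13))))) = -671920835625000000 / 28647703 - 16505116875000000 * sqrt(5) / 4092529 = -32472648113.83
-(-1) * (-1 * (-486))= 486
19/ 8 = 2.38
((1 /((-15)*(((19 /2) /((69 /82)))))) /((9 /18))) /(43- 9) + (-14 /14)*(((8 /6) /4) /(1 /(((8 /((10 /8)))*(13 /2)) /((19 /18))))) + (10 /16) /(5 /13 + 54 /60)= -559559297 /44231620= -12.65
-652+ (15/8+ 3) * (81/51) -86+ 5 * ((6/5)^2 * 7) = -462303/680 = -679.86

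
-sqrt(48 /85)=-4*sqrt(255) /85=-0.75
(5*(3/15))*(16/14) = 8/7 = 1.14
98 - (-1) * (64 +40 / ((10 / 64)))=418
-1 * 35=-35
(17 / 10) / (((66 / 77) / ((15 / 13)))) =119 / 52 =2.29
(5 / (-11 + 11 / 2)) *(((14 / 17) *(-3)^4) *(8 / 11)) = -90720 / 2057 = -44.10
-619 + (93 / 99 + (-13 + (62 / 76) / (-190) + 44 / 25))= -749690927 / 1191300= -629.30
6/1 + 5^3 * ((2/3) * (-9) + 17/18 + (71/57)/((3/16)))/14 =32201/1596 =20.18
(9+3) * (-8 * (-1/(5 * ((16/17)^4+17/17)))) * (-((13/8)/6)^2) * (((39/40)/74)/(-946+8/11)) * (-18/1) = -6055356021/30584588470400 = -0.00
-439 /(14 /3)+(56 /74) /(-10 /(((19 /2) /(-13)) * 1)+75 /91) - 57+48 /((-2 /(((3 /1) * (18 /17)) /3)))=-38973352379 /220898510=-176.43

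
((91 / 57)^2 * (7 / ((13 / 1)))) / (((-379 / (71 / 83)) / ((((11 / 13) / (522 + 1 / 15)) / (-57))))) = 1339415 / 15206800156677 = 0.00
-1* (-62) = 62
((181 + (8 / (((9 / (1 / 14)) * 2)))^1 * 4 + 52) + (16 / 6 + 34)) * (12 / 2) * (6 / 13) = 67988 / 91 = 747.12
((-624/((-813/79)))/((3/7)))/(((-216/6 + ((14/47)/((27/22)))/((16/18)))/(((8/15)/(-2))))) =3326848/3150375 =1.06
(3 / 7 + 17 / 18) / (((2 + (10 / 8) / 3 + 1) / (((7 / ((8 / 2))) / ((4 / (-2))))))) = -173 / 492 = -0.35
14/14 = 1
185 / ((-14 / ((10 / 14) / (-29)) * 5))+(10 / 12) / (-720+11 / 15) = 980220 / 15331169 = 0.06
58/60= 29/30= 0.97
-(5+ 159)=-164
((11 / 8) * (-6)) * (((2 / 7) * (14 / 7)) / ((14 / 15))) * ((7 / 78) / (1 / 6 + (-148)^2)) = -99 / 4783870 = -0.00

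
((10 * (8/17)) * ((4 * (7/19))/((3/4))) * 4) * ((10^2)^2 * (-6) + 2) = -2150328320/969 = -2219121.07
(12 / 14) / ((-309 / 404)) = -808 / 721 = -1.12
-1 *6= -6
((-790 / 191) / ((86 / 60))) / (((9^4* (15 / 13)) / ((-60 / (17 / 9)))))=410800 / 33927903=0.01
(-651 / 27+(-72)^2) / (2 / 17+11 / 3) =789463 / 579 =1363.49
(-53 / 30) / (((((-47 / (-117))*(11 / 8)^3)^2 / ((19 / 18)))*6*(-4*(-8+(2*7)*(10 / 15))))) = 1045604352 / 19566891245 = 0.05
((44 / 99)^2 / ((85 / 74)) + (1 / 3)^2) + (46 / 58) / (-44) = 2328569 / 8785260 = 0.27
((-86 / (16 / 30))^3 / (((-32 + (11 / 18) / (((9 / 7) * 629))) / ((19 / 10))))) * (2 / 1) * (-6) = -155854612451925 / 52170544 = -2987406.31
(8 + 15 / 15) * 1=9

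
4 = 4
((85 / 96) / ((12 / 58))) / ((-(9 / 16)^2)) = -13.53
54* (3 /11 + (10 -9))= 756 /11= 68.73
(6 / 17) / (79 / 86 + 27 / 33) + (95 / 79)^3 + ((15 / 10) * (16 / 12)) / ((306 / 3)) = 81047554544 / 41313216927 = 1.96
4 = 4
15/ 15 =1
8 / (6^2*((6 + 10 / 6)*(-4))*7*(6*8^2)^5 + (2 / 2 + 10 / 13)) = -104 / 838815771562868713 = -0.00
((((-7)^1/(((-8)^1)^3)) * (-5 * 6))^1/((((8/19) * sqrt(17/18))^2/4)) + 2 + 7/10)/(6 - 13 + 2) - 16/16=365309/870400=0.42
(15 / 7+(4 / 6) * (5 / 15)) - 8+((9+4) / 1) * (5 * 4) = 16025 / 63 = 254.37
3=3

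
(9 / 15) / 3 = 1 / 5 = 0.20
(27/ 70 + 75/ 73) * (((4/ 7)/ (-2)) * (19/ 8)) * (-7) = 137199/ 20440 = 6.71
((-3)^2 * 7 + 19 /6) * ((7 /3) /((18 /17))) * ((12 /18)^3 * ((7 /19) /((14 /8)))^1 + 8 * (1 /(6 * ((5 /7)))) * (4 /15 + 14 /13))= 5061520534 /13504725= 374.80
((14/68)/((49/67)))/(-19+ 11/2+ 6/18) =-201/9401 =-0.02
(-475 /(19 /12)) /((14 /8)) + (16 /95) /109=-12425888 /72485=-171.43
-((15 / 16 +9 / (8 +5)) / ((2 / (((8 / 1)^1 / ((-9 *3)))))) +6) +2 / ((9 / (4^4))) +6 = 26737 / 468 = 57.13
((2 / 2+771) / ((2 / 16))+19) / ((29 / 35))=216825 / 29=7476.72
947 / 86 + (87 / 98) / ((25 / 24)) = 11.86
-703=-703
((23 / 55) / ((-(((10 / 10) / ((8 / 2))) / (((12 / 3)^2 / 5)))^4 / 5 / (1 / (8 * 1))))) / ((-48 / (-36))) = -36175872 / 6875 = -5261.95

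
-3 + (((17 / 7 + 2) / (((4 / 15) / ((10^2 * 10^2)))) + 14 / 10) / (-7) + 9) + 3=-5810344 / 245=-23715.69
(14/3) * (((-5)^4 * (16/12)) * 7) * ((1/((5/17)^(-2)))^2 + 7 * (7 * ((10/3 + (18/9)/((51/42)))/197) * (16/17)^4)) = 201375405595000/7552219383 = 26664.40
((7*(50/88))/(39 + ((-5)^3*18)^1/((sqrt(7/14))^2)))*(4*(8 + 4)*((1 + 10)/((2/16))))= -5600/1487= -3.77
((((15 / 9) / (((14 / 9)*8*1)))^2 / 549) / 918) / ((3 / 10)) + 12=12643900541 / 1053658368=12.00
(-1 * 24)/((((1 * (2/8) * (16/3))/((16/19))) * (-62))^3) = 5184/204336469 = 0.00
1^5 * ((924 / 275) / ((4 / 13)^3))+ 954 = 1069.34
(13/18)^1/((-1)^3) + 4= 59/18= 3.28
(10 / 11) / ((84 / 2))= 5 / 231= 0.02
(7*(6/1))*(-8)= -336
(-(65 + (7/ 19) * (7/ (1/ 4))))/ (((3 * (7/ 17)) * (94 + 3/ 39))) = -105417/ 162659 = -0.65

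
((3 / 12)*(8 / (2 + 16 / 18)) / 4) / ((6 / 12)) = 9 / 26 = 0.35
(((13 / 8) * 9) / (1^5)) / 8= 117 / 64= 1.83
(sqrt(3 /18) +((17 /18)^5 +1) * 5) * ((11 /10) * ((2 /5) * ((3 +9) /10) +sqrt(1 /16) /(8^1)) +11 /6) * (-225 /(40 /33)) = -418620420295 /107495424 - 1897401 * sqrt(6) /25600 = -4075.86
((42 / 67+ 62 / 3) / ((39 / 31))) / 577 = 0.03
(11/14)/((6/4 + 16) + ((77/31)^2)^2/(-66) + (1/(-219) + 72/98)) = 15573334623/349901079068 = 0.04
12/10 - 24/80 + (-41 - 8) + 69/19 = -8449/190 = -44.47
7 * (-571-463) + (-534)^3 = -152280542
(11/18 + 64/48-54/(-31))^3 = 8703679193/173741112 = 50.10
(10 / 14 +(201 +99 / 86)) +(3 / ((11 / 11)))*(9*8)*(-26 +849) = 107138461 / 602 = 177970.87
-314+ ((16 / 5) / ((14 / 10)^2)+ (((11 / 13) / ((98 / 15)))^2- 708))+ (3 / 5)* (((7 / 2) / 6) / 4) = -33119290157 / 32461520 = -1020.26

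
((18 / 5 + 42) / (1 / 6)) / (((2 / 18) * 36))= 342 / 5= 68.40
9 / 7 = 1.29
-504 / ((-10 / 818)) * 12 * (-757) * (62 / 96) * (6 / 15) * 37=-89491779972 / 25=-3579671198.88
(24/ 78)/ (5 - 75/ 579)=193/ 3055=0.06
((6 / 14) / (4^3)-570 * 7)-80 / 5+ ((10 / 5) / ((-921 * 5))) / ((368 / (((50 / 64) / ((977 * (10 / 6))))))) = -49523234227787 / 12362285824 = -4005.99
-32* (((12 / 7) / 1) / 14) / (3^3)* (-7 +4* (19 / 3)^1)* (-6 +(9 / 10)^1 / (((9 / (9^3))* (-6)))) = 21296 / 441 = 48.29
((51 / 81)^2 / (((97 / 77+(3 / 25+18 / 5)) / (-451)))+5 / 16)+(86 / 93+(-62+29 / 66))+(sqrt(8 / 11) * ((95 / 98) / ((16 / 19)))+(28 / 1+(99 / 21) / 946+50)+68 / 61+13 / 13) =-5638084013733335 / 350030307532752+1805 * sqrt(22) / 8624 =-15.13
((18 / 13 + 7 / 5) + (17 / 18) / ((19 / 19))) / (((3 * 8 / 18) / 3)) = 4363 / 520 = 8.39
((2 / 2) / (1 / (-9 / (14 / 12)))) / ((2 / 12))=-324 / 7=-46.29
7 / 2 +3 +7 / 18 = 6.89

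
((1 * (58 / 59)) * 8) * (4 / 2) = 928 / 59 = 15.73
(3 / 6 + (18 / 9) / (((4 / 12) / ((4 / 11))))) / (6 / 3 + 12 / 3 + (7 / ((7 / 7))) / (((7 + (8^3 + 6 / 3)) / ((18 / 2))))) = 30739 / 70158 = 0.44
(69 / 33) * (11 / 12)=23 / 12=1.92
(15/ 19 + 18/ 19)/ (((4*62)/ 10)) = 0.07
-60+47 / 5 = -253 / 5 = -50.60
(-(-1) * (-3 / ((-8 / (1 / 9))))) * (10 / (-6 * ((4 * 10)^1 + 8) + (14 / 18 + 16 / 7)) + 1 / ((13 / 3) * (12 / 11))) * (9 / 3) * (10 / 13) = 823505 / 48539504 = 0.02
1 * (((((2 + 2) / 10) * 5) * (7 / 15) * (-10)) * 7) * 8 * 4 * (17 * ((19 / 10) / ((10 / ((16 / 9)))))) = -8103424 / 675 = -12005.07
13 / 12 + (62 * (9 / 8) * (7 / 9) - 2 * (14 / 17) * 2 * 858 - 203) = -151675 / 51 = -2974.02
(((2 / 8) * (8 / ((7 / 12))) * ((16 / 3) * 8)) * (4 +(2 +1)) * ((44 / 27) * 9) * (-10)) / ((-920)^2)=-1408 / 7935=-0.18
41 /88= 0.47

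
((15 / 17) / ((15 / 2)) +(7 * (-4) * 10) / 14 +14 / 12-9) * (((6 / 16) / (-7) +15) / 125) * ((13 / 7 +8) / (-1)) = 54422577 / 1666000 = 32.67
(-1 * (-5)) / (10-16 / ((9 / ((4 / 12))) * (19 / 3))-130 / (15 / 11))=-855 / 14608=-0.06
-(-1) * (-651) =-651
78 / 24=13 / 4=3.25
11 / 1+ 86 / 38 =13.26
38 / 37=1.03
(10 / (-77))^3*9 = -9000 / 456533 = -0.02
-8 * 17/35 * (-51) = 6936/35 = 198.17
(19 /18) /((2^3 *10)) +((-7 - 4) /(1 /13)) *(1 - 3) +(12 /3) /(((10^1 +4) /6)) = 287.73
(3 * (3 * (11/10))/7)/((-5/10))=-99/35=-2.83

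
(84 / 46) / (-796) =-21 / 9154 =-0.00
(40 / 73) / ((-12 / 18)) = -60 / 73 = -0.82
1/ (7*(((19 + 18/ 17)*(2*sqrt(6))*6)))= 17*sqrt(6)/ 171864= 0.00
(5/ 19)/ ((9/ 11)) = 55/ 171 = 0.32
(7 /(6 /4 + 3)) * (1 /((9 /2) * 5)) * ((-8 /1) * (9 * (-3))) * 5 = 224 /3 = 74.67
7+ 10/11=87/11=7.91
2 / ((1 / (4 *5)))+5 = 45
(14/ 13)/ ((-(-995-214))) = 14/ 15717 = 0.00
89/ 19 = 4.68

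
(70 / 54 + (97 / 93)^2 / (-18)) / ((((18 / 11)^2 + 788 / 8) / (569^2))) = 7537324759481 / 1905936885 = 3954.66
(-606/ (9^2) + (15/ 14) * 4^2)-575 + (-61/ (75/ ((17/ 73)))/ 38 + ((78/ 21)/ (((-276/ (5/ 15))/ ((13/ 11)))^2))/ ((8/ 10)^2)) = -91067416945138793/ 161083308355200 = -565.34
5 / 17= 0.29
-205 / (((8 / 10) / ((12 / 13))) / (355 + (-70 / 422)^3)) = -10254518087250 / 122121103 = -83970.07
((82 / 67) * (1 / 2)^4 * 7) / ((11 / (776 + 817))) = 457191 / 5896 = 77.54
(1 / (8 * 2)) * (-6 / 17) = -3 / 136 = -0.02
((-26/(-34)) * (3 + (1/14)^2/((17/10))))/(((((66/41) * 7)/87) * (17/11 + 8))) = 1.86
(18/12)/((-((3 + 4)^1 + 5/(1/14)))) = -3/154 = -0.02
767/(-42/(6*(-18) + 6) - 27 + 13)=-13039/231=-56.45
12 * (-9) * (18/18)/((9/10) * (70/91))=-156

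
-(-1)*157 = 157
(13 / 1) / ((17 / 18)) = 13.76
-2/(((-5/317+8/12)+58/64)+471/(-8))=60864/1744297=0.03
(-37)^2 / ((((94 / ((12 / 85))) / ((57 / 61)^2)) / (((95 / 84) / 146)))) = 84509739 / 6076973476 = 0.01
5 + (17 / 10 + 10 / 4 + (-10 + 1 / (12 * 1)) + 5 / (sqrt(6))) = -43 / 60 + 5 * sqrt(6) / 6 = 1.32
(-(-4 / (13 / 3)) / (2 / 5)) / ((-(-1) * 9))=10 / 39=0.26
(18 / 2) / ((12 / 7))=21 / 4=5.25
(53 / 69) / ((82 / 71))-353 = -1993511 / 5658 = -352.33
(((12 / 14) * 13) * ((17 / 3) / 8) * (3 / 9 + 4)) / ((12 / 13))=37.05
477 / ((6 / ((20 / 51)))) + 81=1907 / 17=112.18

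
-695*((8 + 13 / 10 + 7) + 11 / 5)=-25715 / 2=-12857.50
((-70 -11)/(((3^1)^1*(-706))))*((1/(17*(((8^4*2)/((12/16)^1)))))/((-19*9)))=-9/7472349184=-0.00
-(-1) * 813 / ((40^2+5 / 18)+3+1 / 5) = 73170 / 144313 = 0.51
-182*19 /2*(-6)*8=82992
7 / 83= 0.08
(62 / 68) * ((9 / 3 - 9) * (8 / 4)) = -186 / 17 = -10.94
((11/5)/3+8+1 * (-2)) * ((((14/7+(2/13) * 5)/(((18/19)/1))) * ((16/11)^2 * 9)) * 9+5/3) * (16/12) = 958194676/212355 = 4512.23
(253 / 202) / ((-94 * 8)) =-253 / 151904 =-0.00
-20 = -20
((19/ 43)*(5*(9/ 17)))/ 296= 0.00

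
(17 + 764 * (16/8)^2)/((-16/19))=-58387/16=-3649.19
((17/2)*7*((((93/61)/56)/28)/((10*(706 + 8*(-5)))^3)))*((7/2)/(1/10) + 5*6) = 6851/538194527539200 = 0.00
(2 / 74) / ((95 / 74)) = 2 / 95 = 0.02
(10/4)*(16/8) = 5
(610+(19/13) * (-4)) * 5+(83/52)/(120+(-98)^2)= 1527446003/505648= 3020.77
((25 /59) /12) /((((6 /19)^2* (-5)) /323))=-583015 /25488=-22.87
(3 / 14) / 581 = 3 / 8134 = 0.00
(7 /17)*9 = 63 /17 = 3.71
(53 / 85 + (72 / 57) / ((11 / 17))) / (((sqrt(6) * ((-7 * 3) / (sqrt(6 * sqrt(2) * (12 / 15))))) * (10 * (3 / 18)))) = -91514 * 2^(1 / 4) * sqrt(5) / 3108875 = -0.08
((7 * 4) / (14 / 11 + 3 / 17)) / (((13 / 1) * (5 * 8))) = 1309 / 35230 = 0.04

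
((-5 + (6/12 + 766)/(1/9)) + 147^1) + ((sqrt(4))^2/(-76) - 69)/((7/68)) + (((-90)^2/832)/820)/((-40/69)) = 6369.68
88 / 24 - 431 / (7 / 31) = -1905.05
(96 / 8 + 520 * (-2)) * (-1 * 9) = 9252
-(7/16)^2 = -49/256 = -0.19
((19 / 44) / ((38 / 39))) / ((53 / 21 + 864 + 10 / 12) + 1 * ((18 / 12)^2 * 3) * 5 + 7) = 273 / 559394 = 0.00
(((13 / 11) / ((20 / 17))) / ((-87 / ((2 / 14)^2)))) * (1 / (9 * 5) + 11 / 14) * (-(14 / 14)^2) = 112489 / 590851800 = 0.00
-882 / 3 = -294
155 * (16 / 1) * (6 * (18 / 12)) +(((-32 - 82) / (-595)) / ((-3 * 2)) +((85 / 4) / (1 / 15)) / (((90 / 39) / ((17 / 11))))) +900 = 1226974603 / 52360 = 23433.43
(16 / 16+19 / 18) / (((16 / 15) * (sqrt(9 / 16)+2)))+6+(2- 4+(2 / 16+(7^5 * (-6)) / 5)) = -13307959 / 660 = -20163.57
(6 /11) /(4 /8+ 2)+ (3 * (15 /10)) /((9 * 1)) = 79 /110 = 0.72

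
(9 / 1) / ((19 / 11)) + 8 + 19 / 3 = 1114 / 57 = 19.54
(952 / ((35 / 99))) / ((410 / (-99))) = -666468 / 1025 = -650.21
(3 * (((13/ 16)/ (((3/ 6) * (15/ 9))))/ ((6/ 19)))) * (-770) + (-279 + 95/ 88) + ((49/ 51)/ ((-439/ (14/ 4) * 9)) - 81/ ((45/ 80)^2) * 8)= -20963863675/ 2216511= -9458.05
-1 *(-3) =3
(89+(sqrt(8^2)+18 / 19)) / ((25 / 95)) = 1861 / 5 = 372.20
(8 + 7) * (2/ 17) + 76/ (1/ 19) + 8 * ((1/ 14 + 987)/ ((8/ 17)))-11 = 4335165/ 238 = 18214.98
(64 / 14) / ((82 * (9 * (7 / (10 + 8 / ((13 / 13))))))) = 32 / 2009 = 0.02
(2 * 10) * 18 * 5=1800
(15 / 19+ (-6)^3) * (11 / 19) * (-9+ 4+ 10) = -224895 / 361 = -622.98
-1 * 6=-6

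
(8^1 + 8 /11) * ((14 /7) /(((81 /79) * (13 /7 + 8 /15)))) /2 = 88480 /24849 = 3.56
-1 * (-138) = 138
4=4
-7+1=-6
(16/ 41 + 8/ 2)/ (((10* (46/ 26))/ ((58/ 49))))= 13572/ 46207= 0.29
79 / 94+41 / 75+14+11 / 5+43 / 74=2369584 / 130425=18.17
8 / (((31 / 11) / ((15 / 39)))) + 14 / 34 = 10301 / 6851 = 1.50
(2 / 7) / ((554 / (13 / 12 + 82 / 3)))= 341 / 23268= 0.01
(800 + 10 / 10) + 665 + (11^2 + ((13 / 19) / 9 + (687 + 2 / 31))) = 2274.14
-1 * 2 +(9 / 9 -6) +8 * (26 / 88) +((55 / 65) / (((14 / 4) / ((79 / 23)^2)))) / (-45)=-111989327 / 23828805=-4.70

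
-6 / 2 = -3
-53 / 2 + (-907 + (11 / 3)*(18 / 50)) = -46609 / 50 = -932.18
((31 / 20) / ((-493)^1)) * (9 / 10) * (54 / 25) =-7533 / 1232500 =-0.01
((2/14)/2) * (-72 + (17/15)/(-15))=-16217/3150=-5.15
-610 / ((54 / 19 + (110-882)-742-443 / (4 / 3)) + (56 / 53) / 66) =81083640 / 245031023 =0.33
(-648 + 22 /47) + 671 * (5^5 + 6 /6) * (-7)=-690123068 /47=-14683469.53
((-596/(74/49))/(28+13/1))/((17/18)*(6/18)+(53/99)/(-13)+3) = -112756644/38348243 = -2.94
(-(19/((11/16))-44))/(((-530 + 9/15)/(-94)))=2.91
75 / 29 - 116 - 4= -117.41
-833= -833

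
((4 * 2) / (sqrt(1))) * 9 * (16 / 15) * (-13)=-998.40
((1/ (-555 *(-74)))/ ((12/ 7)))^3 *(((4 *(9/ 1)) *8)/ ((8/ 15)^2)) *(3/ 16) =343/ 630552922275840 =0.00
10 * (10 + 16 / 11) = 1260 / 11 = 114.55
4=4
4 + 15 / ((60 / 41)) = 57 / 4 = 14.25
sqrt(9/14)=3 * sqrt(14)/14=0.80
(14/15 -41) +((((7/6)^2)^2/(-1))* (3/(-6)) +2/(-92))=-11673437/298080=-39.16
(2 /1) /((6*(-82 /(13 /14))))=-13 /3444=-0.00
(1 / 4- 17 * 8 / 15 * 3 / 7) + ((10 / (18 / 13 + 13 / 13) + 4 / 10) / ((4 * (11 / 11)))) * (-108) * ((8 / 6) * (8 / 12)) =-494243 / 4340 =-113.88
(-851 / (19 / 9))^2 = 58660281 / 361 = 162493.85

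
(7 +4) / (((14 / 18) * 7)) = 99 / 49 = 2.02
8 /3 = 2.67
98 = 98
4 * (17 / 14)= 34 / 7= 4.86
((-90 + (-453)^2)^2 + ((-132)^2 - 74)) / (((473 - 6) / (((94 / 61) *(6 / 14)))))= 11864817666102 / 199409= 59499910.57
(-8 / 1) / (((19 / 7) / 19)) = -56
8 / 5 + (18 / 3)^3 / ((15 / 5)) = 368 / 5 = 73.60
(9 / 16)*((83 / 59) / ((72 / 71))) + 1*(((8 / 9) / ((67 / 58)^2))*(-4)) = -1.88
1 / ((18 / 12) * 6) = 1 / 9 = 0.11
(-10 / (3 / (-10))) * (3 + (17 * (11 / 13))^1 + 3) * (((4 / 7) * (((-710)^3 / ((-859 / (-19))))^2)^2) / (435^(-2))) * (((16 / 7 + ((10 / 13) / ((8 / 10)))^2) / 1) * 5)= 271502660480932617163768855043559548062500000000000000 / 58613653452942133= 4632071957413609156272235000000000000.00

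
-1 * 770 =-770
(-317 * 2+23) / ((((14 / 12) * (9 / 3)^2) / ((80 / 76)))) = -24440 / 399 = -61.25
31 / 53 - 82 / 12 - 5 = -3577 / 318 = -11.25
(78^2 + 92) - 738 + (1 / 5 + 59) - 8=27446 / 5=5489.20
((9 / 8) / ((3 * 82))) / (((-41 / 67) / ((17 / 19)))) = -3417 / 511024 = -0.01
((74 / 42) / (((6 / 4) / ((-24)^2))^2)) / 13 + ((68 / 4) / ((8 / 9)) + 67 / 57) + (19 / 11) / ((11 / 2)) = 20005.49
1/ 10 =0.10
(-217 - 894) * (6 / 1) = -6666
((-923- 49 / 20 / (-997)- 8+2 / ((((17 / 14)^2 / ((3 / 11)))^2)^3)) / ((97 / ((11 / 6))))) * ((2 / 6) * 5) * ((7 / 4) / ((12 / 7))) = -938886076913950327037051366659 / 31361087104905642296277884544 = -29.94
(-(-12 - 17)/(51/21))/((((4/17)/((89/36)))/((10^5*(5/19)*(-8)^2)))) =211309941.52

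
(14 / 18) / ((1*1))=7 / 9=0.78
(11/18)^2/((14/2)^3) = 121/111132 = 0.00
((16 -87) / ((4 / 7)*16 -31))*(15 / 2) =2485 / 102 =24.36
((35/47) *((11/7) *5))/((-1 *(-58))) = 275/2726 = 0.10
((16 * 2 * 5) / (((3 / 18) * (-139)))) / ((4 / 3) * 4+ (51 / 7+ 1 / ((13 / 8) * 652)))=-42719040 / 78059203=-0.55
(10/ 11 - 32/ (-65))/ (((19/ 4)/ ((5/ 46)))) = 0.03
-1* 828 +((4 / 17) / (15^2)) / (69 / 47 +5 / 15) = -828.00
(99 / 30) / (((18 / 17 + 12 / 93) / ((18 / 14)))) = 156519 / 43820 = 3.57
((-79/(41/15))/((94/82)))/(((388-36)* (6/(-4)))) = 395/8272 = 0.05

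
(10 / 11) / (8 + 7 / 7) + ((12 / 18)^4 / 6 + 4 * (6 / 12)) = 5704 / 2673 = 2.13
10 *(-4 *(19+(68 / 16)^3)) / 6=-10215 / 16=-638.44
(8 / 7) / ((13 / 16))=128 / 91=1.41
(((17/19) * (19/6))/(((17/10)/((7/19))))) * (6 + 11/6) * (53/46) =87185/15732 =5.54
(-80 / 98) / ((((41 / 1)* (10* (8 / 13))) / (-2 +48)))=-299 / 2009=-0.15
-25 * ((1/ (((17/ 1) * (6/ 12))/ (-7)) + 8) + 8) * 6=-2276.47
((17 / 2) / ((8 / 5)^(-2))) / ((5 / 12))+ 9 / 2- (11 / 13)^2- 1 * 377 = -13561911 / 42250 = -320.99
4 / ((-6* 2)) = -1 / 3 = -0.33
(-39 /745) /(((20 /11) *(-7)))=429 /104300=0.00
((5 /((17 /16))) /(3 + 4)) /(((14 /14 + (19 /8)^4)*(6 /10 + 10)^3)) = 40960000 /2381380365371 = 0.00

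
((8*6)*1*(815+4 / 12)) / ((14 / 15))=293520 / 7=41931.43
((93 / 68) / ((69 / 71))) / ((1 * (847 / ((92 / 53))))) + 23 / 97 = 17765878 / 74025259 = 0.24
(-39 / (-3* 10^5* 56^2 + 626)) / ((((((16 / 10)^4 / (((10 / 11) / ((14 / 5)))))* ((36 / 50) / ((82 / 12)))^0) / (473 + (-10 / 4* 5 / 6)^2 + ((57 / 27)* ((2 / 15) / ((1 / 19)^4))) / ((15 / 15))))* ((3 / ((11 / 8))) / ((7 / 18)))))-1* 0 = 3260815309375 / 239719413587116032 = 0.00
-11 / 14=-0.79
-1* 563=-563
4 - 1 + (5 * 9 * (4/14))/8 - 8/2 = 17/28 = 0.61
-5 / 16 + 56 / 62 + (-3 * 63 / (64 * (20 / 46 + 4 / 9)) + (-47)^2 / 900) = -3639811 / 11606400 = -0.31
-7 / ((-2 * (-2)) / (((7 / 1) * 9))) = -110.25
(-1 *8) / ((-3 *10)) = 4 / 15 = 0.27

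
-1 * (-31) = 31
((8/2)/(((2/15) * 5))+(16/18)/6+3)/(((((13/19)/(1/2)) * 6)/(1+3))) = 361/81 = 4.46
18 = 18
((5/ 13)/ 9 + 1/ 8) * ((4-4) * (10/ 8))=0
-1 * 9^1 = -9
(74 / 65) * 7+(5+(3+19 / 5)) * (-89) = -13549 / 13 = -1042.23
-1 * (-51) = 51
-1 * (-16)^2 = -256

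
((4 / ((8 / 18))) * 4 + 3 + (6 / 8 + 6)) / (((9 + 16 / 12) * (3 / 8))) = 366 / 31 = 11.81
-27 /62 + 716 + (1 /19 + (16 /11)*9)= 9442599 /12958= 728.71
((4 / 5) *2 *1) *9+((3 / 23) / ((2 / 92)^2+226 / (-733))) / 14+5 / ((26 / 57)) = 3668893379 / 144836510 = 25.33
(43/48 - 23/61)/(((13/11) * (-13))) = -16709/494832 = -0.03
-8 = -8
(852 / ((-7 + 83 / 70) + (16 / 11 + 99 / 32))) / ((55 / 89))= -5661824 / 5199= -1089.02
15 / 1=15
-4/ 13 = -0.31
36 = 36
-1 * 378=-378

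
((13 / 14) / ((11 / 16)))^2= 10816 / 5929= 1.82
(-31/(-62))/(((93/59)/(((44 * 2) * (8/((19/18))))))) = 211.56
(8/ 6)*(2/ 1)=8/ 3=2.67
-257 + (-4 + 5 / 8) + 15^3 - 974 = 17125 / 8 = 2140.62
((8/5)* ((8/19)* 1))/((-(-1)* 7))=64/665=0.10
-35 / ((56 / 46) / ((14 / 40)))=-161 / 16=-10.06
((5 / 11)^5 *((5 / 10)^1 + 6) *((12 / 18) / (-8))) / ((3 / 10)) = -203125 / 5797836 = -0.04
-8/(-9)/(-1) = -8/9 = -0.89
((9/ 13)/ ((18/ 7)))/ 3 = 7/ 78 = 0.09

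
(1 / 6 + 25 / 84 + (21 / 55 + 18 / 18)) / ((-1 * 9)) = -2843 / 13860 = -0.21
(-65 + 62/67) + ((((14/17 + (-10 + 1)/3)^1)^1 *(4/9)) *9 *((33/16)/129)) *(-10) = -6140021/97954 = -62.68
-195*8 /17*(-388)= 605280 /17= 35604.71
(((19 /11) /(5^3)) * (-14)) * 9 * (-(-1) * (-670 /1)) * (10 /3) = 213864 /55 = 3888.44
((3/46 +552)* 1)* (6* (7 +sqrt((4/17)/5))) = 30474* sqrt(85)/391 +533295/23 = 23905.30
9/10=0.90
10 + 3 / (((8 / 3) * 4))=329 / 32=10.28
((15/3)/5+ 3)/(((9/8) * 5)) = 32/45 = 0.71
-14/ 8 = -7/ 4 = -1.75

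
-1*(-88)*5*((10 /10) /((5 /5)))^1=440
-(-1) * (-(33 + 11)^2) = -1936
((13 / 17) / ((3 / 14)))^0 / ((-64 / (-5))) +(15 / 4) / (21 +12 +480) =935 / 10944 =0.09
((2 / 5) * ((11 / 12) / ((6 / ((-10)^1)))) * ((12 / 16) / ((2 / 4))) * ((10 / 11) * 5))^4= 390625 / 1296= 301.41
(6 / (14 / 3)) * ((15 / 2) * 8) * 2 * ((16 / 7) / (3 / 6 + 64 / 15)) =518400 / 7007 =73.98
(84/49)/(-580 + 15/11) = -132/44555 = -0.00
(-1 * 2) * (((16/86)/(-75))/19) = 16/61275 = 0.00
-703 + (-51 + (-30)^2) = 146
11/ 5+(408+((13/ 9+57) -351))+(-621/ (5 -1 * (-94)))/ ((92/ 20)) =57559/ 495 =116.28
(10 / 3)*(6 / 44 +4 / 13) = 635 / 429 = 1.48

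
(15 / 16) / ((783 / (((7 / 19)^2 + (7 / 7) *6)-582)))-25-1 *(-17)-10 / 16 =-14041933 / 1507536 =-9.31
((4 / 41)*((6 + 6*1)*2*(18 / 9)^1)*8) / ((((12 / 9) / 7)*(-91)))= -1152 / 533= -2.16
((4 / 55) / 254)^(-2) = 48790225 / 4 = 12197556.25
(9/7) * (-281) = -2529/7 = -361.29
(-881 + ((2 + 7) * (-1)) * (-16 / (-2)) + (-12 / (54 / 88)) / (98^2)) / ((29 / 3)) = -20593421 / 208887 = -98.59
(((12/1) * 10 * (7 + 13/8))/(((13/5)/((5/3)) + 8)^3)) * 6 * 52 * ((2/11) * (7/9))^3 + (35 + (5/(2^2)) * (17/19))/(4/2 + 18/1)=425230988193547/149145139983312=2.85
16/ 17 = 0.94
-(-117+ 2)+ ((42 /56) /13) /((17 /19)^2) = 1729303 /15028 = 115.07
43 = 43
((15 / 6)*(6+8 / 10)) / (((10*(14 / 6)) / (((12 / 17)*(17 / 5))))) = 306 / 175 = 1.75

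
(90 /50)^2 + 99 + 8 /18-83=4429 /225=19.68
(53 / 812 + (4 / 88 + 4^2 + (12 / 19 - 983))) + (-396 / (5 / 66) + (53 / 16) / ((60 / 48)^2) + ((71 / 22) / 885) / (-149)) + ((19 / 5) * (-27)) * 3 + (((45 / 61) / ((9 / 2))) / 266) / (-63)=-931551199062217883 / 143334583415100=-6499.14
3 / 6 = 1 / 2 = 0.50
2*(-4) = -8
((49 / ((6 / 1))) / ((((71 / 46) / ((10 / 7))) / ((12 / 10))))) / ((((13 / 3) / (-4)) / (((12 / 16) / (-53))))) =5796 / 48919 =0.12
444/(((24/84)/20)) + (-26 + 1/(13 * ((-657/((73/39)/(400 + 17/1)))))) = 59088650633/1902771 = 31054.00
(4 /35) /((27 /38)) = 152 /945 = 0.16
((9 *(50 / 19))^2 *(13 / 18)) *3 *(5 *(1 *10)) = 21937500 / 361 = 60768.70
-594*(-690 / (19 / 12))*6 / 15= 1967328 / 19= 103543.58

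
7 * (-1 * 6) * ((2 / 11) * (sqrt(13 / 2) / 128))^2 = -273 / 495616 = -0.00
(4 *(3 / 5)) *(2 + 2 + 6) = 24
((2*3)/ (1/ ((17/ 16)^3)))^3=3201872665419/ 8589934592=372.75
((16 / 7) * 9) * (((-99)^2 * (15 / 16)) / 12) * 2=31503.21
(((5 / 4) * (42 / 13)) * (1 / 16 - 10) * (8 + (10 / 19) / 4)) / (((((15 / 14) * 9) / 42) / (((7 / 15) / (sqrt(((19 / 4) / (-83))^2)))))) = -1087885897 / 93860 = -11590.52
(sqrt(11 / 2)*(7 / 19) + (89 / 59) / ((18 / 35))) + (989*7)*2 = 7*sqrt(22) / 38 + 14707567 / 1062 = 13849.80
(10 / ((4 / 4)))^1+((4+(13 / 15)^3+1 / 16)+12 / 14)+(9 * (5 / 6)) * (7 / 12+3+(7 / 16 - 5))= 6219503 / 756000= 8.23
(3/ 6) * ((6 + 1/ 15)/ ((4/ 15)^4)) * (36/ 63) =43875/ 128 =342.77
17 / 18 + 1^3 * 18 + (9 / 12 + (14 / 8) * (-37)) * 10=-11179 / 18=-621.06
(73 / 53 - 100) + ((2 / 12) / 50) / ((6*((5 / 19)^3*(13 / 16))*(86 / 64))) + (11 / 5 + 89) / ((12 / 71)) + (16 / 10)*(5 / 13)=367984558853 / 833259375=441.62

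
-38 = -38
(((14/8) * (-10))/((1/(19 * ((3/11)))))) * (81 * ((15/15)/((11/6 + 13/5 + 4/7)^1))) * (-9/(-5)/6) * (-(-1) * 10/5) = -10180485/11561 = -880.59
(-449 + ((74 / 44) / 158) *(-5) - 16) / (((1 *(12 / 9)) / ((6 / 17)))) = -123.10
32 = 32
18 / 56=9 / 28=0.32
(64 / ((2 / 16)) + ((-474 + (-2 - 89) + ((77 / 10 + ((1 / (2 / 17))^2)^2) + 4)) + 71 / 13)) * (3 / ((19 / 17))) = 274971243 / 19760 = 13915.55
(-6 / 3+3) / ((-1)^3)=-1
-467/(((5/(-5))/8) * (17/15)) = 56040/17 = 3296.47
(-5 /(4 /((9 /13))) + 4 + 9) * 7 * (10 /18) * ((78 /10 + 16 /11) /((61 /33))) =2248253 /9516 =236.26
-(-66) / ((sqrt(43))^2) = 1.53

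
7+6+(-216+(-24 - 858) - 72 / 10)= -5461 / 5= -1092.20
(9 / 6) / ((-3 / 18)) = -9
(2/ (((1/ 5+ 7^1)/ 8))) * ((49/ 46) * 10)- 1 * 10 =2830/ 207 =13.67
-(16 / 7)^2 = -256 / 49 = -5.22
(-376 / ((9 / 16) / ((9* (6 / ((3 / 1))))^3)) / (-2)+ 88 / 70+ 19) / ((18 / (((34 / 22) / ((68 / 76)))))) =1296220831 / 6930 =187044.85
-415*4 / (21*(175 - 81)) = -830 / 987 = -0.84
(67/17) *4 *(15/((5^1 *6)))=134/17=7.88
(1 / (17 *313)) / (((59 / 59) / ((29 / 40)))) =29 / 212840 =0.00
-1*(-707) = 707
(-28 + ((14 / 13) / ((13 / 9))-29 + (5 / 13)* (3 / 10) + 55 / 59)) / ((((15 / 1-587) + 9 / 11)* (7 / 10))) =60551425 / 438534551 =0.14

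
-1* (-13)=13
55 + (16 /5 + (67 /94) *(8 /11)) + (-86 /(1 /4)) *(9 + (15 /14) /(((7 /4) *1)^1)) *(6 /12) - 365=-248211182 /126665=-1959.59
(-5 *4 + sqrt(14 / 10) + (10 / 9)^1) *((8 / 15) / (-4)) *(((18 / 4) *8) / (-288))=-17 / 54 + sqrt(35) / 300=-0.30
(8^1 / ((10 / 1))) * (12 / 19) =48 / 95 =0.51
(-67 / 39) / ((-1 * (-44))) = -67 / 1716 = -0.04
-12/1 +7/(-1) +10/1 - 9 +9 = -9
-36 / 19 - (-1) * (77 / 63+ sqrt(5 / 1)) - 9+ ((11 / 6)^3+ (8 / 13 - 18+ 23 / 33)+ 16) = -2463761 / 586872+ sqrt(5) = -1.96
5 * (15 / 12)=6.25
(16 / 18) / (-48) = -1 / 54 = -0.02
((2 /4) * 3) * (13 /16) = 39 /32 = 1.22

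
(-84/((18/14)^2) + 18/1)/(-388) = 443/5238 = 0.08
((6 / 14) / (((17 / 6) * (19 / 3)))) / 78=9 / 29393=0.00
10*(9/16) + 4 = 77/8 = 9.62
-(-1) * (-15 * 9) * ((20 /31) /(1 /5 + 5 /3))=-10125 /217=-46.66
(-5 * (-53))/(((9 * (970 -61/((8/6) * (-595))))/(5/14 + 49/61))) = 44644550/1267521867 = 0.04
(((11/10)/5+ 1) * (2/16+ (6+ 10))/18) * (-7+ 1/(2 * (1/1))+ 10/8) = -18361/3200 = -5.74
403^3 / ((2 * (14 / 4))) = 65450827 / 7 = 9350118.14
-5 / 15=-1 / 3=-0.33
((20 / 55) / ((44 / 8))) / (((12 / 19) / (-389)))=-14782 / 363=-40.72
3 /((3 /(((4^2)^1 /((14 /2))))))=16 /7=2.29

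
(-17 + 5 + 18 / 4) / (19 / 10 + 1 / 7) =-525 / 143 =-3.67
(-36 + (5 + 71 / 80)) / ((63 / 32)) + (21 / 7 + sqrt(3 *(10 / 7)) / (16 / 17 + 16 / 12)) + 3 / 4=-10.64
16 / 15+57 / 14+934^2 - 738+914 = 183232799 / 210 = 872537.14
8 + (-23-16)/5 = 1/5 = 0.20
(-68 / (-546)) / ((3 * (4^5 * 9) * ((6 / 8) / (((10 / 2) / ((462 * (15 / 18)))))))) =17 / 217945728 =0.00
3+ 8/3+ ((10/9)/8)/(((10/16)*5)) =257/45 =5.71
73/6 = 12.17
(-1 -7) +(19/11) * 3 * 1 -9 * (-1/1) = 68/11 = 6.18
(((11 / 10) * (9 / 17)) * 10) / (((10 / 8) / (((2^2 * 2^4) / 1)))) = 25344 / 85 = 298.16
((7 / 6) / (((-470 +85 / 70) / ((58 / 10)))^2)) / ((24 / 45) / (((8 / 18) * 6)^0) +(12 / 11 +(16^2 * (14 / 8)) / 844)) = 669522623 / 8079196795330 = 0.00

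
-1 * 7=-7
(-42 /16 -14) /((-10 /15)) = 399 /16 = 24.94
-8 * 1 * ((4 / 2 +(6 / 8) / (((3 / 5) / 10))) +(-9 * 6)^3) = 1259596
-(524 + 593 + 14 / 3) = -3365 / 3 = -1121.67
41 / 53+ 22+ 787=42918 / 53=809.77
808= 808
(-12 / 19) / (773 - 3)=-6 / 7315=-0.00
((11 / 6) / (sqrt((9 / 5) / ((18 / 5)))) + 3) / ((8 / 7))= 4.89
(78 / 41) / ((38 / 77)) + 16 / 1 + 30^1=38837 / 779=49.85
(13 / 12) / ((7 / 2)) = 13 / 42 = 0.31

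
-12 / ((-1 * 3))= 4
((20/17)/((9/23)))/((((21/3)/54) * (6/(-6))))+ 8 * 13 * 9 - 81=98985/119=831.81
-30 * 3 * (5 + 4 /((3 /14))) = -2130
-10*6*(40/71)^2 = -19.04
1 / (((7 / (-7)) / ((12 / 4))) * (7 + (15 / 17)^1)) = -0.38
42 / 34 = 21 / 17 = 1.24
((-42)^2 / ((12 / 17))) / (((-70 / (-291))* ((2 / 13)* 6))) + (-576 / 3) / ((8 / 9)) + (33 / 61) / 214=2881912659 / 261080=11038.43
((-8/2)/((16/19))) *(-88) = 418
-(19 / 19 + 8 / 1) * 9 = -81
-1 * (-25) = 25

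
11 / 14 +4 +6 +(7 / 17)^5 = 214633705 / 19877998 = 10.80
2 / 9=0.22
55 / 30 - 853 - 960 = -10867 / 6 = -1811.17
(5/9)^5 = 3125/59049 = 0.05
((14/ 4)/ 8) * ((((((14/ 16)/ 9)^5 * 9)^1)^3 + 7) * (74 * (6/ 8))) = 18015972997469679670172263333/ 105995796271187792177922048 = 169.97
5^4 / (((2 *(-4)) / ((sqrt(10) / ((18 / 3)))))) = -625 *sqrt(10) / 48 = -41.18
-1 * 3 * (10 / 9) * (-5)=50 / 3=16.67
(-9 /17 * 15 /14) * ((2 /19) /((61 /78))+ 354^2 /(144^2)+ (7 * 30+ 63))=-2795621505 /17653888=-158.36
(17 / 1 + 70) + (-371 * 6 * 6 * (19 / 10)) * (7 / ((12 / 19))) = -2811681 / 10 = -281168.10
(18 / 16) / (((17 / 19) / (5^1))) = 855 / 136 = 6.29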